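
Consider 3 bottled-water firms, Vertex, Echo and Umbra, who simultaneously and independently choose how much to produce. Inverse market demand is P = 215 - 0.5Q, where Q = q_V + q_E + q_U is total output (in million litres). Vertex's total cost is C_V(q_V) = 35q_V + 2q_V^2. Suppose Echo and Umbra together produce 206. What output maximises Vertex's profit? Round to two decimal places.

15.40

With rivals' combined output fixed at 206, Vertex's profit is π_V = (215 - (1/2)·206 - (1/2)q_V)q_V - (35q_V + 2q_V²) = (112 - (1/2)q_V)q_V - (35q_V + 2q_V²).
∂π_V/∂q_V = 77 - 5q_V = 0, so q_V = 77/5.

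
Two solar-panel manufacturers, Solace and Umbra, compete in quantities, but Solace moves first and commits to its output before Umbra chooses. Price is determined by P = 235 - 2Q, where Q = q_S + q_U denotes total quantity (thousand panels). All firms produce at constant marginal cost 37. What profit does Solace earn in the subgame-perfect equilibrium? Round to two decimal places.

The follower Umbra best-responds to any q_S: π_U = (235 - 2Q)q_U - 37q_U.
Follower FOC: 198 - 2q_S - 4q_U = 0, so q_U(q_S) = (198 - 2q_S)/4.
Solace substitutes q_U(q_S) into its own profit: π_S = q_S(235 - 2q_S - (198 - 2q_S)/2) - 37q_S = (136 - q_S)q_S - 37q_S.
Leader FOC: 99 - 2q_S = 0, so q_S = 99/2.
Then q_U = (198 - 2·(99/2))/4 = 99/4.
Price P = 235 - 2·(297/4) = 173/2.
Solace's profit: (173/2 - 37)·(99/2) = 2450.2500.

2450.25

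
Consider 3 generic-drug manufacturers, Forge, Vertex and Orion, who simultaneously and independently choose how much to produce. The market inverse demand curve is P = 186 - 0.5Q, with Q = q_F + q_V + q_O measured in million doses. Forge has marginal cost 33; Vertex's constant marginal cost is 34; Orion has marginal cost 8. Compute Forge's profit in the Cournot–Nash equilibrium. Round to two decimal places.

Forge's profit: π_F = (186 - 0.5Q)q_F - (33q_F). Setting ∂π_F/∂q_F = 0: 153 - q_F - (1/2)(q_V + q_O) = 0.
Vertex's profit: π_V = (186 - 0.5Q)q_V - (34q_V). Setting ∂π_V/∂q_V = 0: 152 - q_V - (1/2)(q_F + q_O) = 0.
Orion's profit: π_O = (186 - 0.5Q)q_O - (8q_O). Setting ∂π_O/∂q_O = 0: 178 - q_O - (1/2)(q_F + q_V) = 0.
Summing all 3 equations gives 483 − 2Q = 0, hence Q = 483/2.
Back-substituting: q_F = (153 − 483/4)/(1/2) = 129/2, q_V = (152 − 483/4)/(1/2) = 125/2, q_O = (178 − 483/4)/(1/2) = 229/2.
Price P = 186 - (1/2)·(483/2) = 261/4.
Forge's profit: (261/4 - 33)·(129/2) = 2080.1250.

2080.13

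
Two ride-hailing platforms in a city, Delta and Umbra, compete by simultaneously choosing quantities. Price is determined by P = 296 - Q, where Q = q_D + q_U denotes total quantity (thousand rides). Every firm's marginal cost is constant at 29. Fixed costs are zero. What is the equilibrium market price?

Each firm earns π_i = (296 - Q)q_i - 29q_i.
Setting ∂π_i/∂q_i = 0 with rivals' quantities fixed: 267 - 2q_i - q_j = 0.
By symmetry each firm produces the same amount; substituting q_j = q_i yields q_i = 267/3 = 89.
Total output Q = 178, so price P = 296 - 178 = 118.

118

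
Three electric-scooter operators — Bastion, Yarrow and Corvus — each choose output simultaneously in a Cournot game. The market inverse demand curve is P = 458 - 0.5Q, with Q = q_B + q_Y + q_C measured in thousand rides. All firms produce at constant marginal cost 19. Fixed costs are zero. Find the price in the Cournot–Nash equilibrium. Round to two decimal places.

128.75

Each firm earns π_i = (458 - 0.5Q)q_i - 19q_i.
First-order condition (treating rivals' output as given): 439 - q_i - (1/2)·Σ_{j≠i} q_j = 0.
With identical firms every q_j equals q_i, so Σ_{j≠i} q_j = 2q_i and 439 = 2q_i, giving q_i = 439/2.
Total output Q = 1317/2, so price P = 458 - (1/2)·(1317/2) = 515/4.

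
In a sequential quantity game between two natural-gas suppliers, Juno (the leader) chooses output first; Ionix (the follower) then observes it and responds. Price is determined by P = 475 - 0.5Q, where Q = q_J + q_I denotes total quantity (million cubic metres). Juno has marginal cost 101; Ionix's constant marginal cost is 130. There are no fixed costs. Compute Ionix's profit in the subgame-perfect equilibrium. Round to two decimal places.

10296.13

The follower Ionix best-responds to any q_J: π_I = (475 - 0.5Q)q_I - 130q_I.
∂π_I/∂q_I = 345 - (1/2)q_J - q_I = 0 gives the reaction function q_I = (345 - (1/2)q_J).
The leader anticipates this reaction. Substituting into P = 475 - 0.5Q gives P = 605/2 - (1/4)q_J, so π_J = (605/2 - (1/4)q_J)q_J - 101q_J.
Maximising: ∂π_J/∂q_J = 403/2 - (1/2)q_J = 0, giving q_J = 403.
Then q_I = (345 - (1/2)·403) = 287/2.
Price P = 475 - (1/2)·(1093/2) = 807/4.
Ionix's profit: (807/4 - 130)·(287/2) = 10296.1250.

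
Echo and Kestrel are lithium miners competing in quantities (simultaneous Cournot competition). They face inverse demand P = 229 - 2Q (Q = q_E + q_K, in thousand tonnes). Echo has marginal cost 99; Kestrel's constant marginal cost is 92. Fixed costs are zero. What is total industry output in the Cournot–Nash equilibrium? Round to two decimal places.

44.50

Echo's profit: π_E = (229 - 2Q)q_E - (99q_E). Setting ∂π_E/∂q_E = 0: 130 - 4q_E - 2(q_K) = 0.
Kestrel's profit: π_K = (229 - 2Q)q_K - (92q_K). Setting ∂π_K/∂q_K = 0: 137 - 4q_K - 2(q_E) = 0.
Rearranging gives the reaction functions q_E = (130 - 2q_K)/4 and q_K = (137 - 2q_E)/4.
Solving the pair: q_E = 41/2, q_K = 24.
Total output Q = 41/2 + 24 = 89/2.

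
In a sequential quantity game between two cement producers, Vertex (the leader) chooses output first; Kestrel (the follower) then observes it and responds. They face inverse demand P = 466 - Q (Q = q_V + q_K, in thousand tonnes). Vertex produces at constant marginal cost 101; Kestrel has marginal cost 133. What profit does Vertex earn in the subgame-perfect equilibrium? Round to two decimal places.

19701.13

Solve by backward induction. Given q_V, the follower Kestrel maximises π_K = (466 - q_V - q_K)q_K - 133q_K.
Setting the follower's marginal profit to zero, 333 - q_V - 2q_K = 0, i.e. q_K = (333 - q_V)/2.
The leader anticipates this reaction. Substituting into P = 466 - Q gives P = 599/2 - (1/2)q_V, so π_V = (599/2 - (1/2)q_V)q_V - 101q_V.
The leader's first-order condition 397/2 - q_V = 0 yields q_V = 397/2.
Then q_K = (333 - 397/2)/2 = 269/4.
Price P = 466 - 1063/4 = 801/4.
Vertex's profit: (801/4 - 101)·(397/2) = 19701.1250.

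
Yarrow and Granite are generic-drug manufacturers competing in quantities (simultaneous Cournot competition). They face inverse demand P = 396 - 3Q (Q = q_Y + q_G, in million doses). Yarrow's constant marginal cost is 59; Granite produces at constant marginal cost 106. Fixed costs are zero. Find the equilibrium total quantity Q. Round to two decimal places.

Yarrow's profit: π_Y = (396 - 3Q)q_Y - (59q_Y). Setting ∂π_Y/∂q_Y = 0: 337 - 6q_Y - 3(q_G) = 0.
Granite's first-order condition: 290 - 6q_G - 3(q_Y) = 0.
Rearranging gives the reaction functions q_Y = (337 - 3q_G)/6 and q_G = (290 - 3q_Y)/6.
Substituting one into the other gives q_Y = 128/3 and q_G = 27.
Total output Q = 128/3 + 27 = 209/3.

69.67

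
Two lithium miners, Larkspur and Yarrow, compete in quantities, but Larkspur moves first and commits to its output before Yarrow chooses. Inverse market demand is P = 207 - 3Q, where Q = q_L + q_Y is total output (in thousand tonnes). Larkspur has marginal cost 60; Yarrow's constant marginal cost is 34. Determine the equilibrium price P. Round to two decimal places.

90.25

The follower Yarrow best-responds to any q_L: π_Y = (207 - 3Q)q_Y - 34q_Y.
Setting the follower's marginal profit to zero, 173 - 3q_L - 6q_Y = 0, i.e. q_Y = (173 - 3q_L)/6.
The leader anticipates this reaction. Substituting into P = 207 - 3Q gives P = 241/2 - (3/2)q_L, so π_L = (241/2 - (3/2)q_L)q_L - 60q_L.
Leader FOC: 121/2 - 3q_L = 0, so q_L = 121/6.
Then q_Y = (173 - 3·(121/6))/6 = 75/4.
Total output Q = 467/12, so price P = 207 - 3·(467/12) = 361/4.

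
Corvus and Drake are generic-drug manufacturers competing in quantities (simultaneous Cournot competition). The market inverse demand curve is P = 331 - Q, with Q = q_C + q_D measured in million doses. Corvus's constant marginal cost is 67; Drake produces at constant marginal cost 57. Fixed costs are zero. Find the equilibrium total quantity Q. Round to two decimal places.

179.33

Corvus's profit: π_C = (331 - Q)q_C - (67q_C). Setting ∂π_C/∂q_C = 0: 264 - 2q_C - (q_D) = 0.
Drake's first-order condition: 274 - 2q_D - (q_C) = 0.
Rearranging gives the reaction functions q_C = (264 - q_D)/2 and q_D = (274 - q_C)/2.
Solving the pair: q_C = 254/3, q_D = 284/3.
Total output Q = 254/3 + 284/3 = 538/3.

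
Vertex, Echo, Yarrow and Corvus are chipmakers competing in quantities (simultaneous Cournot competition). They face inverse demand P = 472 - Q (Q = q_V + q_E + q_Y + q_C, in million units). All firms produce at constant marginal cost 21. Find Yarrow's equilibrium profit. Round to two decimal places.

Each firm earns π_i = (472 - Q)q_i - 21q_i.
First-order condition (treating rivals' output as given): 451 - 2q_i - Σ_{j≠i} q_j = 0.
By symmetry each firm produces the same amount; substituting Σ_{j≠i} q_j = 3q_i yields q_i = 451/5.
Price P = 472 - 1804/5 = 556/5.
Yarrow's profit: (556/5 - 21)·(451/5) = 8136.0400.

8136.04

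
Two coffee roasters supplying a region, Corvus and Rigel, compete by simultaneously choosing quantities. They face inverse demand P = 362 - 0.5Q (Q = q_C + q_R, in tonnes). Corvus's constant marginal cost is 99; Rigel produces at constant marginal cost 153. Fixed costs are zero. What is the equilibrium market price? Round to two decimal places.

Corvus's profit: π_C = (362 - 0.5Q)q_C - (99q_C). Setting ∂π_C/∂q_C = 0: 263 - q_C - (1/2)(q_R) = 0.
Rigel's profit: π_R = (362 - 0.5Q)q_R - (153q_R). Setting ∂π_R/∂q_R = 0: 209 - q_R - (1/2)(q_C) = 0.
Best responses: q_C = (263 - (1/2)q_R), q_R = (209 - (1/2)q_C).
Solving the pair: q_C = 634/3, q_R = 310/3.
Total output Q = 944/3, so price P = 362 - (1/2)·(944/3) = 614/3.

204.67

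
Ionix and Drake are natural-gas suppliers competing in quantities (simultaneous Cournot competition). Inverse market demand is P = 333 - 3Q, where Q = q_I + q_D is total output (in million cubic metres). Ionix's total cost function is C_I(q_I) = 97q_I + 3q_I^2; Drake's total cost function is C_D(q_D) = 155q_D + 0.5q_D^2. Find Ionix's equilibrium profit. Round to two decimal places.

Ionix's profit: π_I = (333 - 3Q)q_I - (97q_I + 3q_I²). Setting ∂π_I/∂q_I = 0: 236 - 12q_I - 3(q_D) = 0.
Drake's first-order condition: 178 - 7q_D - 3(q_I) = 0.
Rearranging gives the reaction functions q_I = (236 - 3q_D)/12 and q_D = (178 - 3q_I)/7.
Solving the pair: q_I = 1118/75, q_D = 476/25.
Price P = 333 - 3·33.9467 = 231.1600.
Ionix's profit: 231.1600·(1118/75) - 97·(1118/75) - 3(1118/75)² = 1333.2523.

1333.25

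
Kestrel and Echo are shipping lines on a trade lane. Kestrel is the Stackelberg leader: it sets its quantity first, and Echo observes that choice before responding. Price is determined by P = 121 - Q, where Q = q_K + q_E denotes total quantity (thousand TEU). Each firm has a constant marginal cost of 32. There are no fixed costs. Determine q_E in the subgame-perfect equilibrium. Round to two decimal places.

The follower Echo best-responds to any q_K: π_E = (121 - Q)q_E - 32q_E.
Follower FOC: 89 - q_K - 2q_E = 0, so q_E(q_K) = (89 - q_K)/2.
Kestrel substitutes q_E(q_K) into its own profit: π_K = q_K(121 - q_K - (89 - q_K)/2) - 32q_K = (153/2 - (1/2)q_K)q_K - 32q_K.
The leader's first-order condition 89/2 - q_K = 0 yields q_K = 89/2.
Then q_E = (89 - 89/2)/2 = 89/4.

22.25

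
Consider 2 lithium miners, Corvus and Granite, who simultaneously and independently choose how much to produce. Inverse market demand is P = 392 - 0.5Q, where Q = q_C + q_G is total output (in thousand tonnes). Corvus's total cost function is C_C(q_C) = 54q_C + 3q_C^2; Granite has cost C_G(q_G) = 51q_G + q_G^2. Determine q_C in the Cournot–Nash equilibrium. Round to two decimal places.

Corvus's profit: π_C = (392 - 0.5Q)q_C - (54q_C + 3q_C²). Setting ∂π_C/∂q_C = 0: 338 - 7q_C - (1/2)(q_G) = 0.
Granite's profit: π_G = (392 - 0.5Q)q_G - (51q_G + q_G²). Setting ∂π_G/∂q_G = 0: 341 - 3q_G - (1/2)(q_C) = 0.
Best responses: q_C = (338 - (1/2)q_G)/7, q_G = (341 - (1/2)q_C)/3.
Solving the pair: q_C = 40.6506, q_G = 106.8916.

40.65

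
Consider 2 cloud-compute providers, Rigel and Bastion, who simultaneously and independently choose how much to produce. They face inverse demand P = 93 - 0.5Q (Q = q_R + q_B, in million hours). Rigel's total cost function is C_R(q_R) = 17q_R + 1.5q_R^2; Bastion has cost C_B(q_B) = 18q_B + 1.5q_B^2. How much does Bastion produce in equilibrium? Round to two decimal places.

16.63

Rigel's profit: π_R = (93 - 0.5Q)q_R - (17q_R + (3/2)q_R²). Setting ∂π_R/∂q_R = 0: 76 - 4q_R - (1/2)(q_B) = 0.
Bastion's profit: π_B = (93 - 0.5Q)q_B - (18q_B + (3/2)q_B²). Setting ∂π_B/∂q_B = 0: 75 - 4q_B - (1/2)(q_R) = 0.
So q_R = (76 - (1/2)q_B)/4 and q_B = (75 - (1/2)q_R)/4.
Substituting one into the other gives q_R = 1066/63 and q_B = 1048/63.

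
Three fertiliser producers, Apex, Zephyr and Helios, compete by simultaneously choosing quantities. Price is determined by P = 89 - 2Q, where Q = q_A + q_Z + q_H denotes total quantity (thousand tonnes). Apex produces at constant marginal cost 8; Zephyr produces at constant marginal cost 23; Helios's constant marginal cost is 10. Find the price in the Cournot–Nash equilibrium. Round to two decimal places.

32.50

Apex's profit: π_A = (89 - 2Q)q_A - (8q_A). Setting ∂π_A/∂q_A = 0: 81 - 4q_A - 2(q_Z + q_H) = 0.
Zephyr's first-order condition: 66 - 4q_Z - 2(q_A + q_H) = 0.
Helios's profit: π_H = (89 - 2Q)q_H - (10q_H). Setting ∂π_H/∂q_H = 0: 79 - 4q_H - 2(q_A + q_Z) = 0.
Adding the 3 conditions: 226 − 4Q − 4Q = 0, i.e. Q = 113/4.
Back-substituting: q_A = (81 − 113/2)/2 = 49/4, q_Z = (66 − 113/2)/2 = 19/4, q_H = (79 − 113/2)/2 = 45/4.
Total output Q = 113/4, so price P = 89 - 2·(113/4) = 65/2.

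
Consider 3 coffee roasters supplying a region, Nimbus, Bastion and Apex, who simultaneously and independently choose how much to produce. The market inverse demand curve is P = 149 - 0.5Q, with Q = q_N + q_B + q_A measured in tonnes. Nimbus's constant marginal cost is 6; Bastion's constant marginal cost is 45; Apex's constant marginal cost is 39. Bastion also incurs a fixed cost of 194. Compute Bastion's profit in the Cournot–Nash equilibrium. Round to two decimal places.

Nimbus's profit: π_N = (149 - 0.5Q)q_N - (6q_N). Setting ∂π_N/∂q_N = 0: 143 - q_N - (1/2)(q_B + q_A) = 0.
Bastion's profit: π_B = (149 - 0.5Q)q_B - (45q_B). Setting ∂π_B/∂q_B = 0: 104 - q_B - (1/2)(q_N + q_A) = 0.
Apex's profit: π_A = (149 - 0.5Q)q_A - (39q_A). Setting ∂π_A/∂q_A = 0: 110 - q_A - (1/2)(q_N + q_B) = 0.
Summing all 3 equations gives 357 − 2Q = 0, hence Q = 357/2.
Back-substituting: q_N = (143 − 357/4)/(1/2) = 215/2, q_B = (104 − 357/4)/(1/2) = 59/2, q_A = (110 − 357/4)/(1/2) = 83/2.
Price P = 149 - (1/2)·(357/2) = 239/4.
Bastion's profit: (239/4 - 45)·(59/2) - 194 = 1929/8.

241.13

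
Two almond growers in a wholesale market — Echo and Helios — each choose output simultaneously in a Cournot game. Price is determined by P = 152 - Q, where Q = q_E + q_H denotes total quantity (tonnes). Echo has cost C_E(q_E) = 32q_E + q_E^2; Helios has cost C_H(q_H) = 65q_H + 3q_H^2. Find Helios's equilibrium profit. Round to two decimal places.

216.37

Echo's profit: π_E = (152 - Q)q_E - (32q_E + q_E²). Setting ∂π_E/∂q_E = 0: 120 - 4q_E - (q_H) = 0.
Helios's profit: π_H = (152 - Q)q_H - (65q_H + 3q_H²). Setting ∂π_H/∂q_H = 0: 87 - 8q_H - (q_E) = 0.
So q_E = (120 - q_H)/4 and q_H = (87 - q_E)/8.
Substituting one into the other gives q_E = 873/31 and q_H = 228/31.
Price P = 152 - 1101/31 = 116.4839.
Helios's profit: 116.4839·(228/31) - 65·(228/31) - 3(228/31)² = 216.3746.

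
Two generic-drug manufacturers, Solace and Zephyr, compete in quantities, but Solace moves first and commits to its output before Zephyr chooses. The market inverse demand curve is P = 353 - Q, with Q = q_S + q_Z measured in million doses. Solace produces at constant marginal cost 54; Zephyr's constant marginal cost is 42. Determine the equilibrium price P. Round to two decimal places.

125.75

Solve by backward induction. Given q_S, the follower Zephyr maximises π_Z = (353 - q_S - q_Z)q_Z - 42q_Z.
Setting the follower's marginal profit to zero, 311 - q_S - 2q_Z = 0, i.e. q_Z = (311 - q_S)/2.
The leader anticipates this reaction. Substituting into P = 353 - Q gives P = 395/2 - (1/2)q_S, so π_S = (395/2 - (1/2)q_S)q_S - 54q_S.
The leader's first-order condition 287/2 - q_S = 0 yields q_S = 287/2.
Then q_Z = (311 - 287/2)/2 = 335/4.
Total output Q = 909/4, so price P = 353 - 909/4 = 503/4.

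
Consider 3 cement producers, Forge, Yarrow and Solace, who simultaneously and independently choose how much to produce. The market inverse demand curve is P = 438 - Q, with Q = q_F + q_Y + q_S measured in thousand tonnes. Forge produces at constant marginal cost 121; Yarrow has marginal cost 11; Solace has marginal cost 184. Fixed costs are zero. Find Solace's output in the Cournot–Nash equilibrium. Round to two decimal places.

Forge's profit: π_F = (438 - Q)q_F - (121q_F). Setting ∂π_F/∂q_F = 0: 317 - 2q_F - (q_Y + q_S) = 0.
Yarrow's first-order condition: 427 - 2q_Y - (q_F + q_S) = 0.
Solace's first-order condition: 254 - 2q_S - (q_F + q_Y) = 0.
Adding the 3 conditions: 998 − 2Q − 2Q = 0, i.e. Q = 499/2.
Back-substituting: q_F = (317 − 499/2) = 135/2, q_Y = (427 − 499/2) = 355/2, q_S = (254 − 499/2) = 9/2.

4.50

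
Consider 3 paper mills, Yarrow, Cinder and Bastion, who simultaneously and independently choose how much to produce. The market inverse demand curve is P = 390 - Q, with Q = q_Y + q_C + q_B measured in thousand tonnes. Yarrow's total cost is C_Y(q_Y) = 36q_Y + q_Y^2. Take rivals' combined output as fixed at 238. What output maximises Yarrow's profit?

29

With rivals' combined output fixed at 238, Yarrow's profit is π_Y = (390 - 238 - q_Y)q_Y - (36q_Y + q_Y²) = (152 - q_Y)q_Y - (36q_Y + q_Y²).
∂π_Y/∂q_Y = 116 - 4q_Y = 0, so q_Y = 29.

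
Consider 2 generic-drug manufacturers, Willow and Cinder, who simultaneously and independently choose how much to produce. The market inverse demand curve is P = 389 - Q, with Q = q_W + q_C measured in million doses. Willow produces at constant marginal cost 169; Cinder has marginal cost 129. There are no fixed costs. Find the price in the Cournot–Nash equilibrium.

Willow's profit: π_W = (389 - Q)q_W - (169q_W). Setting ∂π_W/∂q_W = 0: 220 - 2q_W - (q_C) = 0.
Cinder's profit: π_C = (389 - Q)q_C - (129q_C). Setting ∂π_C/∂q_C = 0: 260 - 2q_C - (q_W) = 0.
Rearranging gives the reaction functions q_W = (220 - q_C)/2 and q_C = (260 - q_W)/2.
Solving the pair: q_W = 60, q_C = 100.
Total output Q = 160, so price P = 389 - 160 = 229.

229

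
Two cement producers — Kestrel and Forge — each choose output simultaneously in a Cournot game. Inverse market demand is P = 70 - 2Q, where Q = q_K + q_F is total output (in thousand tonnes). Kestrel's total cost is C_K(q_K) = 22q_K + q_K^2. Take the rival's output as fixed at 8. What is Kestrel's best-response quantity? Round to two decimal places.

5.33

With the rival's output fixed at 8, Kestrel's profit is π_K = (70 - 2·8 - 2q_K)q_K - (22q_K + q_K²) = (54 - 2q_K)q_K - (22q_K + q_K²).
∂π_K/∂q_K = 32 - 6q_K = 0, so q_K = 16/3.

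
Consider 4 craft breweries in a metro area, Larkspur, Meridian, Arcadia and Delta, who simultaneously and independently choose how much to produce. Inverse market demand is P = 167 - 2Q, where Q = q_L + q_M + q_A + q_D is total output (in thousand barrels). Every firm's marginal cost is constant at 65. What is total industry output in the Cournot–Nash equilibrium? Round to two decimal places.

Each firm earns π_i = (167 - 2Q)q_i - 65q_i.
Setting ∂π_i/∂q_i = 0 with rivals' quantities fixed: 102 - 4q_i - 2·Σ_{j≠i} q_j = 0.
By symmetry each firm produces the same amount; substituting Σ_{j≠i} q_j = 3q_i yields q_i = 102/10 = 51/5.
Total output Q = 51/5 + 51/5 + 51/5 + 51/5 = 204/5.

40.80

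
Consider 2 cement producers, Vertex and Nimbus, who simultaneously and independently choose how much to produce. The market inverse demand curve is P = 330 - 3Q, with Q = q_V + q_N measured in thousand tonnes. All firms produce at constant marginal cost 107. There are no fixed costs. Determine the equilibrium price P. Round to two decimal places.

181.33

A representative firm's profit is π_i = q_i(330 - 3Q) - 107q_i.
Setting ∂π_i/∂q_i = 0 with rivals' quantities fixed: 223 - 6q_i - 3q_j = 0.
With identical firms every q_j equals q_i, so q_j = q_i and 223 = 9q_i, giving q_i = 223/9.
Total output Q = 446/9, so price P = 330 - 3·(446/9) = 544/3.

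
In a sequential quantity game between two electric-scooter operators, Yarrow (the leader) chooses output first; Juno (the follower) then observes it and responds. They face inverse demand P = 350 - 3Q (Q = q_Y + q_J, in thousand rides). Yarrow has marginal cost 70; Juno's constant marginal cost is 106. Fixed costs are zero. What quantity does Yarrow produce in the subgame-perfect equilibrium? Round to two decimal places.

The follower Juno best-responds to any q_Y: π_J = (350 - 3Q)q_J - 106q_J.
∂π_J/∂q_J = 244 - 3q_Y - 6q_J = 0 gives the reaction function q_J = (244 - 3q_Y)/6.
The leader anticipates this reaction. Substituting into P = 350 - 3Q gives P = 228 - (3/2)q_Y, so π_Y = (228 - (3/2)q_Y)q_Y - 70q_Y.
Leader FOC: 158 - 3q_Y = 0, so q_Y = 158/3.
Then q_J = (244 - 3·(158/3))/6 = 43/3.

52.67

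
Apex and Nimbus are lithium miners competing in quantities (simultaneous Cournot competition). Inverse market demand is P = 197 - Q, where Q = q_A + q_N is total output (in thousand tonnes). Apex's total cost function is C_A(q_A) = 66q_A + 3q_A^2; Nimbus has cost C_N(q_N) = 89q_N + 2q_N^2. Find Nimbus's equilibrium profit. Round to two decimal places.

729.68

Apex's profit: π_A = (197 - Q)q_A - (66q_A + 3q_A²). Setting ∂π_A/∂q_A = 0: 131 - 8q_A - (q_N) = 0.
Nimbus's profit: π_N = (197 - Q)q_N - (89q_N + 2q_N²). Setting ∂π_N/∂q_N = 0: 108 - 6q_N - (q_A) = 0.
So q_A = (131 - q_N)/8 and q_N = (108 - q_A)/6.
Solving the pair: q_A = 678/47, q_N = 733/47.
Price P = 197 - 1411/47 = 166.9787.
Nimbus's profit: 166.9787·(733/47) - 89·(733/47) - 2(733/47)² = 729.6818.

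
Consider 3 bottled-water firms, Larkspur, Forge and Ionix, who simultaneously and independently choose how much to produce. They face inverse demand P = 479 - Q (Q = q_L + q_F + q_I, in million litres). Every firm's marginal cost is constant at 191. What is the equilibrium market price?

263

A representative firm's profit is π_i = q_i(479 - Q) - 191q_i.
Setting ∂π_i/∂q_i = 0 with rivals' quantities fixed: 288 - 2q_i - Σ_{j≠i} q_j = 0.
With identical firms every q_j equals q_i, so Σ_{j≠i} q_j = 2q_i and 288 = 4q_i, giving q_i = 72.
Total output Q = 216, so price P = 479 - 216 = 263.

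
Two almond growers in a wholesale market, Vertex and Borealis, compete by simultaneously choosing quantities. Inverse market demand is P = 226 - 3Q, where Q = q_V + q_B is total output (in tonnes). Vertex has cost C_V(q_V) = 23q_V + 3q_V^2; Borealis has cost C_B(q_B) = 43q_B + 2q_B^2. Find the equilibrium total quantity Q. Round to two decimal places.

Vertex's profit: π_V = (226 - 3Q)q_V - (23q_V + 3q_V²). Setting ∂π_V/∂q_V = 0: 203 - 12q_V - 3(q_B) = 0.
Borealis's first-order condition: 183 - 10q_B - 3(q_V) = 0.
Rearranging gives the reaction functions q_V = (203 - 3q_B)/12 and q_B = (183 - 3q_V)/10.
Substituting one into the other gives q_V = 1481/111 and q_B = 529/37.
Total output Q = 1481/111 + 529/37 = 27.6396.

27.64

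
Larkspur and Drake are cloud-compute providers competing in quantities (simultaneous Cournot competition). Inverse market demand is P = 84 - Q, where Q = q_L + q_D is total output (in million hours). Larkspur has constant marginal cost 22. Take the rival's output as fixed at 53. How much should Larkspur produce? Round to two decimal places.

4.50

With the rival's output fixed at 53, Larkspur's profit is π_L = (84 - 53 - q_L)q_L - (22q_L) = (31 - q_L)q_L - (22q_L).
∂π_L/∂q_L = 9 - 2q_L = 0, so q_L = 9/2.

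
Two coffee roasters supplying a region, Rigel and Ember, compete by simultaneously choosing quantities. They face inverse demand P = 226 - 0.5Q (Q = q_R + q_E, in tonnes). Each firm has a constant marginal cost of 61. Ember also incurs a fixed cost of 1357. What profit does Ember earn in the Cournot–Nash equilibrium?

Each firm earns π_i = (226 - 0.5Q)q_i - 61q_i.
Setting ∂π_i/∂q_i = 0 with rivals' quantities fixed: 165 - q_i - (1/2)q_j = 0.
With identical firms every q_j equals q_i, so q_j = q_i and 165 = (3/2)q_i, giving q_i = 110.
Price P = 226 - (1/2)·220 = 116.
Ember's profit: (116 - 61)·110 - 1357 = 4693.

4693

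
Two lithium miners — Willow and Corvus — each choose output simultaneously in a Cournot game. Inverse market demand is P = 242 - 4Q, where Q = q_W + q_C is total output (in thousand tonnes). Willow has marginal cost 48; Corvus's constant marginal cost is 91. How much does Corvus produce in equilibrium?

Willow's profit: π_W = (242 - 4Q)q_W - (48q_W). Setting ∂π_W/∂q_W = 0: 194 - 8q_W - 4(q_C) = 0.
Corvus's profit: π_C = (242 - 4Q)q_C - (91q_C). Setting ∂π_C/∂q_C = 0: 151 - 8q_C - 4(q_W) = 0.
Rearranging gives the reaction functions q_W = (194 - 4q_C)/8 and q_C = (151 - 4q_W)/8.
Substituting one into the other gives q_W = 79/4 and q_C = 9.

9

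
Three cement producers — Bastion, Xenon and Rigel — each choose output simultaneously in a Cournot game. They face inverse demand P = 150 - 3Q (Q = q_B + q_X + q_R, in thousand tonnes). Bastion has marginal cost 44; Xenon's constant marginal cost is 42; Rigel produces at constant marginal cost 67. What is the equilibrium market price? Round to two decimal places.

75.75

Bastion's profit: π_B = (150 - 3Q)q_B - (44q_B). Setting ∂π_B/∂q_B = 0: 106 - 6q_B - 3(q_X + q_R) = 0.
Xenon's first-order condition: 108 - 6q_X - 3(q_B + q_R) = 0.
Rigel's profit: π_R = (150 - 3Q)q_R - (67q_R). Setting ∂π_R/∂q_R = 0: 83 - 6q_R - 3(q_B + q_X) = 0.
Summing all 3 equations gives 297 − 12Q = 0, hence Q = 99/4.
Back-substituting: q_B = (106 − 297/4)/3 = 127/12, q_X = (108 − 297/4)/3 = 45/4, q_R = (83 − 297/4)/3 = 35/12.
Total output Q = 99/4, so price P = 150 - 3·(99/4) = 303/4.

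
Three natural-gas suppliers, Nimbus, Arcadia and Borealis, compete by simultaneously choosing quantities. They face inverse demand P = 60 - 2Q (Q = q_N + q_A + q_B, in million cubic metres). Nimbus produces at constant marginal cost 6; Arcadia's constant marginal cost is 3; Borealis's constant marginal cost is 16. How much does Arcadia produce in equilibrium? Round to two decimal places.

Nimbus's profit: π_N = (60 - 2Q)q_N - (6q_N). Setting ∂π_N/∂q_N = 0: 54 - 4q_N - 2(q_A + q_B) = 0.
Arcadia's profit: π_A = (60 - 2Q)q_A - (3q_A). Setting ∂π_A/∂q_A = 0: 57 - 4q_A - 2(q_N + q_B) = 0.
Borealis's profit: π_B = (60 - 2Q)q_B - (16q_B). Setting ∂π_B/∂q_B = 0: 44 - 4q_B - 2(q_N + q_A) = 0.
Summing all 3 equations gives 155 − 8Q = 0, hence Q = 155/8.
Back-substituting: q_N = (54 − 155/4)/2 = 61/8, q_A = (57 − 155/4)/2 = 73/8, q_B = (44 − 155/4)/2 = 21/8.

9.13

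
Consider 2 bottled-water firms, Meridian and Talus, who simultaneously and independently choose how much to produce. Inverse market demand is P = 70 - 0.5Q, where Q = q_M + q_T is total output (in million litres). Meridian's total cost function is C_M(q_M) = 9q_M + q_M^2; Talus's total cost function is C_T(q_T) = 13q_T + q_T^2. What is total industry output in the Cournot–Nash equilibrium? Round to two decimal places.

33.71

Meridian's profit: π_M = (70 - 0.5Q)q_M - (9q_M + q_M²). Setting ∂π_M/∂q_M = 0: 61 - 3q_M - (1/2)(q_T) = 0.
Talus's first-order condition: 57 - 3q_T - (1/2)(q_M) = 0.
Rearranging gives the reaction functions q_M = (61 - (1/2)q_T)/3 and q_T = (57 - (1/2)q_M)/3.
Solving the pair: q_M = 618/35, q_T = 562/35.
Total output Q = 618/35 + 562/35 = 236/7.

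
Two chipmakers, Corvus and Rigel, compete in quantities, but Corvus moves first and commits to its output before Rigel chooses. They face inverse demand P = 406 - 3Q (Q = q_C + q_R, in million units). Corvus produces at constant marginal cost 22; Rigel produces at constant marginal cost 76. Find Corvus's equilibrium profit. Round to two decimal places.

The follower Rigel best-responds to any q_C: π_R = (406 - 3Q)q_R - 76q_R.
Setting the follower's marginal profit to zero, 330 - 3q_C - 6q_R = 0, i.e. q_R = (330 - 3q_C)/6.
The leader anticipates this reaction. Substituting into P = 406 - 3Q gives P = 241 - (3/2)q_C, so π_C = (241 - (3/2)q_C)q_C - 22q_C.
The leader's first-order condition 219 - 3q_C = 0 yields q_C = 73.
Then q_R = (330 - 3·73)/6 = 37/2.
Price P = 406 - 3·(183/2) = 263/2.
Corvus's profit: (263/2 - 22)·73 = 7993.5000.

7993.50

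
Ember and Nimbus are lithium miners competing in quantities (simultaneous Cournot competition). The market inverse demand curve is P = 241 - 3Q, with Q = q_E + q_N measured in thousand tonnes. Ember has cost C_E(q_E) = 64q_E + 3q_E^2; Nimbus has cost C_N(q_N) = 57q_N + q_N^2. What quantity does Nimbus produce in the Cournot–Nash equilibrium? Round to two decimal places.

19.28

Ember's profit: π_E = (241 - 3Q)q_E - (64q_E + 3q_E²). Setting ∂π_E/∂q_E = 0: 177 - 12q_E - 3(q_N) = 0.
Nimbus's profit: π_N = (241 - 3Q)q_N - (57q_N + q_N²). Setting ∂π_N/∂q_N = 0: 184 - 8q_N - 3(q_E) = 0.
So q_E = (177 - 3q_N)/12 and q_N = (184 - 3q_E)/8.
Solving the pair: q_E = 288/29, q_N = 559/29.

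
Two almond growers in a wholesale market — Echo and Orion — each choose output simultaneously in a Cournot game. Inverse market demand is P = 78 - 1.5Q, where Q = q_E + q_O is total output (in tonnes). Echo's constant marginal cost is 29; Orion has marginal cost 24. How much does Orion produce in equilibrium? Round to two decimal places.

13.11

Echo's profit: π_E = (78 - 1.5Q)q_E - (29q_E). Setting ∂π_E/∂q_E = 0: 49 - 3q_E - (3/2)(q_O) = 0.
Orion's first-order condition: 54 - 3q_O - (3/2)(q_E) = 0.
Best responses: q_E = (49 - (3/2)q_O)/3, q_O = (54 - (3/2)q_E)/3.
Solving the pair: q_E = 88/9, q_O = 118/9.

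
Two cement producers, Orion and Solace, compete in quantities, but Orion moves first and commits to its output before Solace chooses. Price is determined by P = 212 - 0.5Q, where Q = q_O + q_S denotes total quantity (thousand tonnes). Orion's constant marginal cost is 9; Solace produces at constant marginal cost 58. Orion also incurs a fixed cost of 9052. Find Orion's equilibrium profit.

The follower Solace best-responds to any q_O: π_S = (212 - 0.5Q)q_S - 58q_S.
Setting the follower's marginal profit to zero, 154 - (1/2)q_O - q_S = 0, i.e. q_S = (154 - (1/2)q_O).
The leader anticipates this reaction. Substituting into P = 212 - 0.5Q gives P = 135 - (1/4)q_O, so π_O = (135 - (1/4)q_O)q_O - 9q_O.
Maximising: ∂π_O/∂q_O = 126 - (1/2)q_O = 0, giving q_O = 252.
Then q_S = (154 - (1/2)·252) = 28.
Price P = 212 - (1/2)·280 = 72.
Orion's profit: (72 - 9)·252 - 9052 = 6824.

6824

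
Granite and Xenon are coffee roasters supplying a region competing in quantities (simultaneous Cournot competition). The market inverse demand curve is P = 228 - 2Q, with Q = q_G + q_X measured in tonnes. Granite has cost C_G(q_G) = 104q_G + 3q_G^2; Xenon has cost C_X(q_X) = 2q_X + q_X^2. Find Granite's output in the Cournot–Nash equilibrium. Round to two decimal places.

Granite's profit: π_G = (228 - 2Q)q_G - (104q_G + 3q_G²). Setting ∂π_G/∂q_G = 0: 124 - 10q_G - 2(q_X) = 0.
Xenon's profit: π_X = (228 - 2Q)q_X - (2q_X + q_X²). Setting ∂π_X/∂q_X = 0: 226 - 6q_X - 2(q_G) = 0.
So q_G = (124 - 2q_X)/10 and q_X = (226 - 2q_G)/6.
Solving the pair: q_G = 73/14, q_X = 503/14.

5.21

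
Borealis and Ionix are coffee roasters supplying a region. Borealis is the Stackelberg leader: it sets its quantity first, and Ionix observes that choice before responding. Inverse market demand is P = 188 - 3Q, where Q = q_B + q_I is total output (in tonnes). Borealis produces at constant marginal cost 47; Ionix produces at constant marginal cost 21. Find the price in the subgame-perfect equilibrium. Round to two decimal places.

75.75

Solve by backward induction. Given q_B, the follower Ionix maximises π_I = (188 - 3q_B - 3q_I)q_I - 21q_I.
Setting the follower's marginal profit to zero, 167 - 3q_B - 6q_I = 0, i.e. q_I = (167 - 3q_B)/6.
The leader anticipates this reaction. Substituting into P = 188 - 3Q gives P = 209/2 - (3/2)q_B, so π_B = (209/2 - (3/2)q_B)q_B - 47q_B.
Maximising: ∂π_B/∂q_B = 115/2 - 3q_B = 0, giving q_B = 115/6.
Then q_I = (167 - 3·(115/6))/6 = 73/4.
Total output Q = 449/12, so price P = 188 - 3·(449/12) = 303/4.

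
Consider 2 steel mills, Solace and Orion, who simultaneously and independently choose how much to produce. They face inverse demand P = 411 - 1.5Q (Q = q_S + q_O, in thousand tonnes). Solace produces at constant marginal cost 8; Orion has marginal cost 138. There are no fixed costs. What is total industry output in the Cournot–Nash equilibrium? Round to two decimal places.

Solace's profit: π_S = (411 - 1.5Q)q_S - (8q_S). Setting ∂π_S/∂q_S = 0: 403 - 3q_S - (3/2)(q_O) = 0.
Orion's profit: π_O = (411 - 1.5Q)q_O - (138q_O). Setting ∂π_O/∂q_O = 0: 273 - 3q_O - (3/2)(q_S) = 0.
Best responses: q_S = (403 - (3/2)q_O)/3, q_O = (273 - (3/2)q_S)/3.
Substituting one into the other gives q_S = 1066/9 and q_O = 286/9.
Total output Q = 1066/9 + 286/9 = 1352/9.

150.22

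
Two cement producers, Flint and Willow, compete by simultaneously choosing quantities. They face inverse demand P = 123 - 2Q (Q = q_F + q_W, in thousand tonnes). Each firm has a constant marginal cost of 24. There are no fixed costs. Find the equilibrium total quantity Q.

33

Each firm earns π_i = (123 - 2Q)q_i - 24q_i.
First-order condition (treating rivals' output as given): 99 - 4q_i - 2q_j = 0.
By symmetry each firm produces the same amount; substituting q_j = q_i yields q_i = 99/6 = 33/2.
Total output Q = 33/2 + 33/2 = 33.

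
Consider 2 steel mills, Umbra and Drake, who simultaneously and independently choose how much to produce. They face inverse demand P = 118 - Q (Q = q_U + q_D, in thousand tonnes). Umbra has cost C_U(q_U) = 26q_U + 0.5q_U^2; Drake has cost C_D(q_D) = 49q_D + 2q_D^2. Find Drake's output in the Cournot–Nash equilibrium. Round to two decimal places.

Umbra's profit: π_U = (118 - Q)q_U - (26q_U + (1/2)q_U²). Setting ∂π_U/∂q_U = 0: 92 - 3q_U - (q_D) = 0.
Drake's first-order condition: 69 - 6q_D - (q_U) = 0.
Rearranging gives the reaction functions q_U = (92 - q_D)/3 and q_D = (69 - q_U)/6.
Solving the pair: q_U = 483/17, q_D = 115/17.

6.76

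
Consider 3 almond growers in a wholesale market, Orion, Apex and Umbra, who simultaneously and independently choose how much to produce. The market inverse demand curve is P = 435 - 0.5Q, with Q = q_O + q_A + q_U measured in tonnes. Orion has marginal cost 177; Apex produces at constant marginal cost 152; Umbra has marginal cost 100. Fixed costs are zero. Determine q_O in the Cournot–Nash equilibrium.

78

Orion's profit: π_O = (435 - 0.5Q)q_O - (177q_O). Setting ∂π_O/∂q_O = 0: 258 - q_O - (1/2)(q_A + q_U) = 0.
Apex's profit: π_A = (435 - 0.5Q)q_A - (152q_A). Setting ∂π_A/∂q_A = 0: 283 - q_A - (1/2)(q_O + q_U) = 0.
Umbra's first-order condition: 335 - q_U - (1/2)(q_O + q_A) = 0.
Adding the 3 first-order conditions: 876 − 2Q = 0, so Q = 438.
Back-substituting: q_O = (258 − 219)/(1/2) = 78, q_A = (283 − 219)/(1/2) = 128, q_U = (335 − 219)/(1/2) = 232.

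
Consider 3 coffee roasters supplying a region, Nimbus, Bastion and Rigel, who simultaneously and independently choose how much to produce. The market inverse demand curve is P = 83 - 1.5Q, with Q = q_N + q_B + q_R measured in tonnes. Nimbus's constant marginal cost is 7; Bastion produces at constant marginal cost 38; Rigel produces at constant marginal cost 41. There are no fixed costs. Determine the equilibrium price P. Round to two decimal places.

Nimbus's profit: π_N = (83 - 1.5Q)q_N - (7q_N). Setting ∂π_N/∂q_N = 0: 76 - 3q_N - (3/2)(q_B + q_R) = 0.
Bastion's first-order condition: 45 - 3q_B - (3/2)(q_N + q_R) = 0.
Rigel's profit: π_R = (83 - 1.5Q)q_R - (41q_R). Setting ∂π_R/∂q_R = 0: 42 - 3q_R - (3/2)(q_N + q_B) = 0.
Adding the 3 first-order conditions: 163 − 6Q = 0, so Q = 163/6.
Back-substituting: q_N = (76 − 163/4)/(3/2) = 47/2, q_B = (45 − 163/4)/(3/2) = 17/6, q_R = (42 − 163/4)/(3/2) = 5/6.
Total output Q = 163/6, so price P = 83 - (3/2)·(163/6) = 169/4.

42.25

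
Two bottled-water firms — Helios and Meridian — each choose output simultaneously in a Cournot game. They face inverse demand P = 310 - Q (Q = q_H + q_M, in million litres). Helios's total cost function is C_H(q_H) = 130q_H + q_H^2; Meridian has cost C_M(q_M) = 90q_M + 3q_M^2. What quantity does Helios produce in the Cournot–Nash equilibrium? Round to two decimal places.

39.35

Helios's profit: π_H = (310 - Q)q_H - (130q_H + q_H²). Setting ∂π_H/∂q_H = 0: 180 - 4q_H - (q_M) = 0.
Meridian's profit: π_M = (310 - Q)q_M - (90q_M + 3q_M²). Setting ∂π_M/∂q_M = 0: 220 - 8q_M - (q_H) = 0.
Rearranging gives the reaction functions q_H = (180 - q_M)/4 and q_M = (220 - q_H)/8.
Solving the pair: q_H = 1220/31, q_M = 700/31.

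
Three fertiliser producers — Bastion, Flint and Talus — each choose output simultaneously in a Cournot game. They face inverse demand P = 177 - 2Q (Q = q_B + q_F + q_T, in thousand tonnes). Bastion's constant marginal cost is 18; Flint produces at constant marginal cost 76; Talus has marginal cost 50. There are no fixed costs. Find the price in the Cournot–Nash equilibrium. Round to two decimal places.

80.25

Bastion's profit: π_B = (177 - 2Q)q_B - (18q_B). Setting ∂π_B/∂q_B = 0: 159 - 4q_B - 2(q_F + q_T) = 0.
Flint's profit: π_F = (177 - 2Q)q_F - (76q_F). Setting ∂π_F/∂q_F = 0: 101 - 4q_F - 2(q_B + q_T) = 0.
Talus's first-order condition: 127 - 4q_T - 2(q_B + q_F) = 0.
Adding the 3 first-order conditions: 387 − 8Q = 0, so Q = 387/8.
Back-substituting: q_B = (159 − 387/4)/2 = 249/8, q_F = (101 − 387/4)/2 = 17/8, q_T = (127 − 387/4)/2 = 121/8.
Total output Q = 387/8, so price P = 177 - 2·(387/8) = 321/4.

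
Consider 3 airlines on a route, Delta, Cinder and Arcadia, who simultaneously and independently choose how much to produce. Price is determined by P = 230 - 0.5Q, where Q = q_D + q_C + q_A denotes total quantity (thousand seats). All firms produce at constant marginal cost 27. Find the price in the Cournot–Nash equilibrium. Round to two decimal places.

77.75

Each firm earns π_i = (230 - 0.5Q)q_i - 27q_i.
First-order condition (treating rivals' output as given): 203 - q_i - (1/2)·Σ_{j≠i} q_j = 0.
By symmetry each firm produces the same amount; substituting Σ_{j≠i} q_j = 2q_i yields q_i = 203/2.
Total output Q = 609/2, so price P = 230 - (1/2)·(609/2) = 311/4.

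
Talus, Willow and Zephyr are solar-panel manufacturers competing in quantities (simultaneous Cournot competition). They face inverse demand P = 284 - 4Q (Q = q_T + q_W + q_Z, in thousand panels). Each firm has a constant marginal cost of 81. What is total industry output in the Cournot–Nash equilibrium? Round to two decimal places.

38.06

A representative firm's profit is π_i = q_i(284 - 4Q) - 81q_i.
First-order condition (treating rivals' output as given): 203 - 8q_i - 4·Σ_{j≠i} q_j = 0.
By symmetry each firm produces the same amount; substituting Σ_{j≠i} q_j = 2q_i yields q_i = 203/16.
Total output Q = 203/16 + 203/16 + 203/16 = 609/16.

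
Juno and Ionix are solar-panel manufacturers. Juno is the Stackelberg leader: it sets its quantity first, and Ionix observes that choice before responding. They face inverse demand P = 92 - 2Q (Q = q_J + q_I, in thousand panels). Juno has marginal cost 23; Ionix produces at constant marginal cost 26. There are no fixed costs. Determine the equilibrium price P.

Solve by backward induction. Given q_J, the follower Ionix maximises π_I = (92 - 2q_J - 2q_I)q_I - 26q_I.
Setting the follower's marginal profit to zero, 66 - 2q_J - 4q_I = 0, i.e. q_I = (66 - 2q_J)/4.
The leader anticipates this reaction. Substituting into P = 92 - 2Q gives P = 59 - q_J, so π_J = (59 - q_J)q_J - 23q_J.
Maximising: ∂π_J/∂q_J = 36 - 2q_J = 0, giving q_J = 18.
Then q_I = (66 - 2·18)/4 = 15/2.
Total output Q = 51/2, so price P = 92 - 2·(51/2) = 41.

41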